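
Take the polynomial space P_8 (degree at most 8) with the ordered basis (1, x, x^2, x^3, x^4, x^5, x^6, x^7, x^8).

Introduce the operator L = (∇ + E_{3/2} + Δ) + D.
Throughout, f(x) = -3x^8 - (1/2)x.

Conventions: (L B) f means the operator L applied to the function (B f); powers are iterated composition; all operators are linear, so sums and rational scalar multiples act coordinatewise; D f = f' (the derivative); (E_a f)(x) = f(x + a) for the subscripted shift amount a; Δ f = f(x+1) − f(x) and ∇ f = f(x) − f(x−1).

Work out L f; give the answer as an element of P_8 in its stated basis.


the image equals g(x) = -3x^8 - 108x^7 - 189x^6 - 903x^5 - (8505/8)x^4 - (6447/4)x^3 - (15309/16)x^2 - (7337/16)x - 20259/256

∇ f = -24x^7 + 84x^6 - 168x^5 + 210x^4 - 168x^3 + 84x^2 - 24x + 5/2
E_{3/2} f = -3x^8 - 36x^7 - 189x^6 - 567x^5 - (8505/8)x^4 - (5103/4)x^3 - (15309/16)x^2 - (6569/16)x - 19875/256
Δ f = -24x^7 - 84x^6 - 168x^5 - 210x^4 - 168x^3 - 84x^2 - 24x - 7/2
(∇ + E_{3/2} + Δ) f = -3x^8 - 84x^7 - 189x^6 - 903x^5 - (8505/8)x^4 - (6447/4)x^3 - (15309/16)x^2 - (7337/16)x - 20131/256
D f = -24x^7 - 1/2
((∇ + E_{3/2} + Δ) + D) f = -3x^8 - 108x^7 - 189x^6 - 903x^5 - (8505/8)x^4 - (6447/4)x^3 - (15309/16)x^2 - (7337/16)x - 20259/256


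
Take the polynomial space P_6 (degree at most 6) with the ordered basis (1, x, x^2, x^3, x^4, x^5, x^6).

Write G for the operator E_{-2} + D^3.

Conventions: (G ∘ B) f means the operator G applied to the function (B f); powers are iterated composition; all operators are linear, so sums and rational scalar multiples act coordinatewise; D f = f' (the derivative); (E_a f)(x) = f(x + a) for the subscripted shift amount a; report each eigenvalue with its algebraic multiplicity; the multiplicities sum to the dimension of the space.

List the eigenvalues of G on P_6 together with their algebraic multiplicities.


image of 1: 1
image of x: x - 2
image of x^2: x^2 - 4x + 4
image of x^3: x^3 - 6x^2 + 12x - 2
image of x^4: x^4 - 8x^3 + 24x^2 - 8x + 16
image of x^5: x^5 - 10x^4 + 40x^3 - 20x^2 + 80x - 32
image of x^6: x^6 - 12x^5 + 60x^4 - 40x^3 + 240x^2 - 192x + 64
the matrix is upper triangular; its diagonal is (1, 1, 1, 1, 1, 1, 1)
for a triangular matrix the eigenvalues are the diagonal entries, with algebraic multiplicity their repetition count

λ = 1 (multiplicity 7)


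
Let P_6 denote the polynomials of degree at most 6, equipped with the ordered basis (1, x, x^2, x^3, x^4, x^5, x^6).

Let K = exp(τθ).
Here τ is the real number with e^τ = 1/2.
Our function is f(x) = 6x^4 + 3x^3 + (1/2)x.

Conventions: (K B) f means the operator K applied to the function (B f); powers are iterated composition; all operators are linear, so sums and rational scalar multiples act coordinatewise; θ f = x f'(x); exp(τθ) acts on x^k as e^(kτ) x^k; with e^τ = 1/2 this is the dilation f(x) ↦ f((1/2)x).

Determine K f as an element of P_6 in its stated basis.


exp(τθ) x^k = e^(kτ) x^k; with e^τ = 1/2 this sends x^k to (1/2)^k x^k
x ↦ 1/2 x
x^3 ↦ 1/8 x^3
x^4 ↦ 1/16 x^4
applying this coordinatewise to f: exp(τθ) f = (3/8)x^4 + (3/8)x^3 + (1/4)x

the image equals g(x) = (3/8)x^4 + (3/8)x^3 + (1/4)x


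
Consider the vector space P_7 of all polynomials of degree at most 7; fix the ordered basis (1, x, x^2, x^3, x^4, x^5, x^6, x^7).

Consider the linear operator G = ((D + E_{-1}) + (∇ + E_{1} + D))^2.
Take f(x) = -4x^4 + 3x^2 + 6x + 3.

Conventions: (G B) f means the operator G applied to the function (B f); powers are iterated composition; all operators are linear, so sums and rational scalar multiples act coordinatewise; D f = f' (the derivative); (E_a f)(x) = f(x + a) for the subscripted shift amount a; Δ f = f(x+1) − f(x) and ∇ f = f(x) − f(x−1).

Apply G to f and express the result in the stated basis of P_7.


the image equals g(x) = -16x^4 - 192x^3 - 516x^2 - 256x + 14

D f = -16x^3 + 6x + 6
E_{-1} f = -4x^4 + 16x^3 - 21x^2 + 16x - 4
(D + E_{-1}) f = -4x^4 - 21x^2 + 22x + 2
∇ f = -16x^3 + 24x^2 - 10x + 7
E_{1} f = -4x^4 - 16x^3 - 21x^2 - 4x + 8
D f = -16x^3 + 6x + 6
(∇ + E_{1} + D) f = -4x^4 - 48x^3 + 3x^2 - 8x + 21
((D + E_{-1}) + (∇ + E_{1} + D)) f = -8x^4 - 48x^3 - 18x^2 + 14x + 23
D ((D + E_{-1}) + (∇ + E_{1} + D)) f = -32x^3 - 144x^2 - 36x + 14
E_{-1} ((D + E_{-1}) + (∇ + E_{1} + D)) f = -8x^4 - 16x^3 + 78x^2 - 62x + 31
(D + E_{-1}) ((D + E_{-1}) + (∇ + E_{1} + D)) f = -8x^4 - 48x^3 - 66x^2 - 98x + 45
∇ ((D + E_{-1}) + (∇ + E_{1} + D)) f = -32x^3 - 96x^2 + 76x - 8
E_{1} ((D + E_{-1}) + (∇ + E_{1} + D)) f = -8x^4 - 80x^3 - 210x^2 - 198x - 37
D ((D + E_{-1}) + (∇ + E_{1} + D)) f = -32x^3 - 144x^2 - 36x + 14
(∇ + E_{1} + D) ((D + E_{-1}) + (∇ + E_{1} + D)) f = -8x^4 - 144x^3 - 450x^2 - 158x - 31
((D + E_{-1}) + (∇ + E_{1} + D)) ((D + E_{-1}) + (∇ + E_{1} + D)) f = -16x^4 - 192x^3 - 516x^2 - 256x + 14


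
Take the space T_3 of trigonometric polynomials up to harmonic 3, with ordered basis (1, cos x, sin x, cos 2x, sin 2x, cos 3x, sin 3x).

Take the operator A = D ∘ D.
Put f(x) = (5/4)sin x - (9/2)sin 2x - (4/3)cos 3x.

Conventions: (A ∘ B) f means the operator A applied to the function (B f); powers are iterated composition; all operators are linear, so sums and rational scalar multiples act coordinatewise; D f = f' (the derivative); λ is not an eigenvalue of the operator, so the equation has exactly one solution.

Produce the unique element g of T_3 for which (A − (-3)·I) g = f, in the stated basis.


write g with unknown coordinates in the stated basis and equate coefficients in (A − (-3)·I) g = f
solving from the highest basis element down gives g = (5/8)sin x + (9/2)sin 2x + (2/9)cos 3x
check: A g = -(5/8)sin x - 18sin 2x - 2cos 3x
so A g − (-3)·g = (5/4)sin x - (9/2)sin 2x - (4/3)cos 3x = f ✓

the result is g(x) = (5/8)sin x + (9/2)sin 2x + (2/9)cos 3x


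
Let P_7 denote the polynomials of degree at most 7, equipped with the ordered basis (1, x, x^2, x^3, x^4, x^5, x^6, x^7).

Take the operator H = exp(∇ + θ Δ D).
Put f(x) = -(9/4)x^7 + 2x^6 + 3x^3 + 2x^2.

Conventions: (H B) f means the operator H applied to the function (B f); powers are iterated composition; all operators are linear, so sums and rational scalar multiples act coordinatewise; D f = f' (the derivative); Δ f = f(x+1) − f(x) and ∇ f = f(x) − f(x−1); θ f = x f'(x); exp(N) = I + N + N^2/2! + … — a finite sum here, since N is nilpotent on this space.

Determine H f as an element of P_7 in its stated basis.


g(x) = -(9/4)x^7 - (55/4)x^6 - (921/2)x^5 - (5505/2)x^4 - (69373/4)x^3 - 52261x^2 - 66968x - 13149/2

order-1 term: -(63/4)x^6 - (1653/4)x^5 - (3255/4)x^4 - (1865/4)x^3 - (1203/4)x^2 + (25/4)x - 13/4
order-2 term: -(189/4)x^5 - 1860x^4 - (54135/4)x^3 - (93255/4)x^2 - 10893x + 257/2
order-3 term: -(315/4)x^4 - (6535/2)x^3 - (103185/4)x^2 - (78465/2)x + 933/4
order-4 term: -(315/4)x^3 - 2805x^2 - (62655/4)x - 16625/4
order-5 term: -(189/4)x^2 - (4677/4)x - 5175/2
order-6 term: -(63/4)x - 187
order-7 term: -9/4
the series for exp(∇ + θ Δ D) f terminates at order 7
exp(∇ + θ Δ D) f = -(9/4)x^7 - (55/4)x^6 - (921/2)x^5 - (5505/2)x^4 - (69373/4)x^3 - 52261x^2 - 66968x - 13149/2


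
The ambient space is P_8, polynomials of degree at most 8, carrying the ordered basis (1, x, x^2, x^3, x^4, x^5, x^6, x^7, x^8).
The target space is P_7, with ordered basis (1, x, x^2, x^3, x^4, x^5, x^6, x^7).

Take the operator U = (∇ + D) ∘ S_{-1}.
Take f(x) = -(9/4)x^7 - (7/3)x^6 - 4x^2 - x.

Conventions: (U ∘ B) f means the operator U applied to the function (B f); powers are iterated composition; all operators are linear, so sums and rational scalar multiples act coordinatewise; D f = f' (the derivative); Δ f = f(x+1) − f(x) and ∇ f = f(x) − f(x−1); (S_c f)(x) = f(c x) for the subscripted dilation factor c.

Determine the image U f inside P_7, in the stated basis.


S_{-1} f = (9/4)x^7 - (7/3)x^6 - 4x^2 + x
∇ S_{-1} f = (63/4)x^6 - (245/4)x^5 + (455/4)x^4 - (1505/12)x^3 + (329/4)x^2 - (151/4)x + 115/12
D S_{-1} f = (63/4)x^6 - 14x^5 - 8x + 1
(∇ + D) S_{-1} f = (63/2)x^6 - (301/4)x^5 + (455/4)x^4 - (1505/12)x^3 + (329/4)x^2 - (183/4)x + 127/12

the image equals g(x) = (63/2)x^6 - (301/4)x^5 + (455/4)x^4 - (1505/12)x^3 + (329/4)x^2 - (183/4)x + 127/12


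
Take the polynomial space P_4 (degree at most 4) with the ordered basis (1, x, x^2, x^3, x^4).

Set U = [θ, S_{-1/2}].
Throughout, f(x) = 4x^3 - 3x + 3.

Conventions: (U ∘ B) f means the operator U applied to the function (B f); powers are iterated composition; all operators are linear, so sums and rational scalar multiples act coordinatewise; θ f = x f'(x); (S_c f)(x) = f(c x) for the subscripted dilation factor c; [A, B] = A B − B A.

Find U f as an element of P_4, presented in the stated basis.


g(x) = 0

S_{-1/2} f = -(1/2)x^3 + (3/2)x + 3
θ S_{-1/2} f = -(3/2)x^3 + (3/2)x
θ f = 12x^3 - 3x
S_{-1/2} θ f = -(3/2)x^3 + (3/2)x
[θ, S_{-1/2}] f = 0


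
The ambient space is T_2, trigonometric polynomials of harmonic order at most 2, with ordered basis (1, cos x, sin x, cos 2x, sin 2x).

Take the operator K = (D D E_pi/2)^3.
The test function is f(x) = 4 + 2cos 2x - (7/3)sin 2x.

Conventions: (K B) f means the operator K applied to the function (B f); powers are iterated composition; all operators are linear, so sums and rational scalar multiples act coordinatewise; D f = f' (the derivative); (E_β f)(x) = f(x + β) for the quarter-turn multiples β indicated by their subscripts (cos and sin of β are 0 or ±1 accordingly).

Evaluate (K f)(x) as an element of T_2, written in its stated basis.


g(x) = 128cos 2x - (448/3)sin 2x

E_pi/2 f = 4 - 2cos 2x + (7/3)sin 2x
D E_pi/2 f = (14/3)cos 2x + 4sin 2x
D D E_pi/2 f = 8cos 2x - (28/3)sin 2x
E_pi/2 (D D E_pi/2) f = -8cos 2x + (28/3)sin 2x
D E_pi/2 (D D E_pi/2) f = (56/3)cos 2x + 16sin 2x
D D E_pi/2 (D D E_pi/2) f = 32cos 2x - (112/3)sin 2x
E_pi/2 (D D E_pi/2) (D D E_pi/2) f = -32cos 2x + (112/3)sin 2x
D E_pi/2 (D D E_pi/2) (D D E_pi/2) f = (224/3)cos 2x + 64sin 2x
D D E_pi/2 (D D E_pi/2) (D D E_pi/2) f = 128cos 2x - (448/3)sin 2x


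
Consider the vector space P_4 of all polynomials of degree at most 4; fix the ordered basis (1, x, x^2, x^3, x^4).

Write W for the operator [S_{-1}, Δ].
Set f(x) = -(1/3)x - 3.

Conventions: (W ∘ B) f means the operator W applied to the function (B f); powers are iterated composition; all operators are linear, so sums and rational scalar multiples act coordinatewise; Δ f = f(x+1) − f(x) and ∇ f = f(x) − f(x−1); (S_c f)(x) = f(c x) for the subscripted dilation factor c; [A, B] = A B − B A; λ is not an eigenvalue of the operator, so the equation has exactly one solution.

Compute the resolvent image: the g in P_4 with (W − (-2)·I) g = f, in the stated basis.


g(x) = -(1/6)x - 4/3

write g with unknown coordinates in the stated basis and equate coefficients in (W − (-2)·I) g = f
solving from the highest basis element down gives g = -(1/6)x - 4/3
check: W g = -1/3
so W g − (-2)·g = -(1/3)x - 3 = f ✓


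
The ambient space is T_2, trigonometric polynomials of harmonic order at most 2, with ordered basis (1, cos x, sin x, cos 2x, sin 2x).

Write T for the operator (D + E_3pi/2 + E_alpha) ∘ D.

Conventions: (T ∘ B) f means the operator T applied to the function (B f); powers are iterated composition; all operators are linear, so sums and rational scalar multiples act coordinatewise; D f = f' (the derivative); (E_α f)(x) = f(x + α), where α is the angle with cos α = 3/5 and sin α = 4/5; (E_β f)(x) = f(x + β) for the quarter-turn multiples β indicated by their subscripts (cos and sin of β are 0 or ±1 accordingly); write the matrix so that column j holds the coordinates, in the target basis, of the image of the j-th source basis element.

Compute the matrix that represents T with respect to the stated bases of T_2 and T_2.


the matrix is [[0, 0, 0, 0, 0]; [0, -4/5, 3/5, 0, 0]; [0, -3/5, -4/5, 0, 0]; [0, 0, 0, -148/25, -64/25]; [0, 0, 0, 64/25, -148/25]] (rows listed top to bottom)

image of 1: 0
image of cos x: -(4/5)cos x - (3/5)sin x
image of sin x: (3/5)cos x - (4/5)sin x
image of cos 2x: -(148/25)cos 2x + (64/25)sin 2x
image of sin 2x: -(64/25)cos 2x - (148/25)sin 2x
each image's coordinates form column j of the matrix


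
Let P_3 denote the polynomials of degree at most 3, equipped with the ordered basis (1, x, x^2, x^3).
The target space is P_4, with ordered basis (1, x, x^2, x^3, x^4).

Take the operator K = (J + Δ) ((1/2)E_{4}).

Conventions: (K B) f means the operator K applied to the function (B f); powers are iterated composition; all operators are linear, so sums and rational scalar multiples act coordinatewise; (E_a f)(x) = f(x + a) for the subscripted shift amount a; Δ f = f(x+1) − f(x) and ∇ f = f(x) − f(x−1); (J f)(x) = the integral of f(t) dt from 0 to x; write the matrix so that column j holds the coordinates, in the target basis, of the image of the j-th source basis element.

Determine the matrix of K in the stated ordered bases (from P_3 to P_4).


image of 1: (1/2)x
image of x: (1/4)x^2 + 2x + 1/2
image of x^2: (1/6)x^3 + 2x^2 + 9x + 9/2
image of x^3: (1/8)x^4 + 2x^3 + (27/2)x^2 + (91/2)x + 61/2
each image's coordinates form column j of the matrix

the matrix is [[0, 1/2, 9/2, 61/2]; [1/2, 2, 9, 91/2]; [0, 1/4, 2, 27/2]; [0, 0, 1/6, 2]; [0, 0, 0, 1/8]] (rows listed top to bottom)


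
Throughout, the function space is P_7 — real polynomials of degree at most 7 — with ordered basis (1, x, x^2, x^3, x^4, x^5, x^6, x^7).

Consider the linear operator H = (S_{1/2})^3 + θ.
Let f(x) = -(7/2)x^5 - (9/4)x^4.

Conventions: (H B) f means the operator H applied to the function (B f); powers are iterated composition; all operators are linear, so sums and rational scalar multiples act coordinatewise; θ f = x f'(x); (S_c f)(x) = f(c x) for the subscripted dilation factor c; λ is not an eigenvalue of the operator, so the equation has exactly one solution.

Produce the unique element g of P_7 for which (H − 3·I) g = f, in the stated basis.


write g with unknown coordinates in the stated basis and equate coefficients in (H − 3·I) g = f
solving from the highest basis element down gives g = -(114688/65537)x^5 - (9216/4097)x^4
check: H g = -(1146887/131074)x^5 - (147465/16388)x^4
so H g − 3·g = -(7/2)x^5 - (9/4)x^4 = f ✓

the result is g(x) = -(114688/65537)x^5 - (9216/4097)x^4


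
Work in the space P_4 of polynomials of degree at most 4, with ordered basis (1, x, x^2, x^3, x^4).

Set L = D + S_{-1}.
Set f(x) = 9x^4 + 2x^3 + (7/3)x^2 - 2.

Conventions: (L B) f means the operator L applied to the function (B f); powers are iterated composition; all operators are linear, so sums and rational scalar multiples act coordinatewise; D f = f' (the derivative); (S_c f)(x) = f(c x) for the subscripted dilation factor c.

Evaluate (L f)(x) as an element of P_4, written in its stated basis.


the image equals g(x) = 9x^4 + 34x^3 + (25/3)x^2 + (14/3)x - 2

D f = 36x^3 + 6x^2 + (14/3)x
S_{-1} f = 9x^4 - 2x^3 + (7/3)x^2 - 2
(D + S_{-1}) f = 9x^4 + 34x^3 + (25/3)x^2 + (14/3)x - 2


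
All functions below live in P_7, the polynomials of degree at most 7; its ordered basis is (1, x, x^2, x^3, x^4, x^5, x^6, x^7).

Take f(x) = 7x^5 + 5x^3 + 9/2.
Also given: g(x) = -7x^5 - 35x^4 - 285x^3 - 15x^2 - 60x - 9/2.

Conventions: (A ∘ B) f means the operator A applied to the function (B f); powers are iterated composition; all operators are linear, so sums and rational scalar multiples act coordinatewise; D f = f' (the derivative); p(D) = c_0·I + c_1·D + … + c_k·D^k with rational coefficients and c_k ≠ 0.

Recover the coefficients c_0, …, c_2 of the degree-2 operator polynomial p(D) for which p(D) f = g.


c_0 = -1, c_1 = -1, c_2 = -2

D^0 f = 7x^5 + 5x^3 + 9/2
D^1 f = 35x^4 + 15x^2
D^2 f = 140x^3 + 30x
matching coefficients of g against c_0 f + c_1 Df + … from the top degree down determines the c_i
solution: c_0 = -1, c_1 = -1, c_2 = -2


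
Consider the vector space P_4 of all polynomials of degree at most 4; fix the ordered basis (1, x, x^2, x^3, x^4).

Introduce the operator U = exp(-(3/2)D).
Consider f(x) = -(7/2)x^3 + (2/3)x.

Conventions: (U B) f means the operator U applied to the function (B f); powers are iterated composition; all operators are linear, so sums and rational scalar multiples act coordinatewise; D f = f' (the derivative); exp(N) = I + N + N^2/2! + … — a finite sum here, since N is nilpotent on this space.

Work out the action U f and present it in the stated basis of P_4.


g(x) = -(7/2)x^3 + (63/4)x^2 - (551/24)x + 173/16

order-1 term: (63/4)x^2 - 1
order-2 term: -(189/8)x
order-3 term: 189/16
the series for exp(-(3/2)D) f terminates at order 3
exp(-(3/2)D) f = -(7/2)x^3 + (63/4)x^2 - (551/24)x + 173/16


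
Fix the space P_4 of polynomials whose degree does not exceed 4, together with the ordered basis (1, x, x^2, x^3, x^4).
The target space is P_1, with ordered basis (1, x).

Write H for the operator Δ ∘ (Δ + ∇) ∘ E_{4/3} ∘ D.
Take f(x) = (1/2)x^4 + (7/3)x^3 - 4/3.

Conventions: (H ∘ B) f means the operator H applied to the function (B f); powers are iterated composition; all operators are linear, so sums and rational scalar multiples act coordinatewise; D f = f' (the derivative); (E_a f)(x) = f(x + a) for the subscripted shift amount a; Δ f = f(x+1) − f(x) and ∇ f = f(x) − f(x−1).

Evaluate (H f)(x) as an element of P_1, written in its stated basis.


D f = 2x^3 + 7x^2
E_{4/3} D f = 2x^3 + 15x^2 + (88/3)x + 464/27
Δ (E_{4/3} ∘ D) f = 6x^2 + 36x + 139/3
∇ (E_{4/3} ∘ D) f = 6x^2 + 24x + 49/3
(Δ + ∇) (E_{4/3} ∘ D) f = 12x^2 + 60x + 188/3
Δ (Δ + ∇) (E_{4/3} ∘ D) f = 24x + 72

the image equals g(x) = 24x + 72


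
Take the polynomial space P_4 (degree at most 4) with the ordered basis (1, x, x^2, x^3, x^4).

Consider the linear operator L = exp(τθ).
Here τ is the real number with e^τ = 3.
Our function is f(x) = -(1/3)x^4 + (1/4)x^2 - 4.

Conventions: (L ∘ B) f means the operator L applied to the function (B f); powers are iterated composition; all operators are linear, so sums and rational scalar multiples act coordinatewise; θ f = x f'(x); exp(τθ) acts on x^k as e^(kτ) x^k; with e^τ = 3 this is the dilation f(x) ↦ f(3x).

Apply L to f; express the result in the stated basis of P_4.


exp(τθ) x^k = e^(kτ) x^k; with e^τ = 3 this sends x^k to 3^k x^k
x^2 ↦ 9 x^2
x^4 ↦ 81 x^4
applying this coordinatewise to f: exp(τθ) f = -27x^4 + (9/4)x^2 - 4

the result is g(x) = -27x^4 + (9/4)x^2 - 4


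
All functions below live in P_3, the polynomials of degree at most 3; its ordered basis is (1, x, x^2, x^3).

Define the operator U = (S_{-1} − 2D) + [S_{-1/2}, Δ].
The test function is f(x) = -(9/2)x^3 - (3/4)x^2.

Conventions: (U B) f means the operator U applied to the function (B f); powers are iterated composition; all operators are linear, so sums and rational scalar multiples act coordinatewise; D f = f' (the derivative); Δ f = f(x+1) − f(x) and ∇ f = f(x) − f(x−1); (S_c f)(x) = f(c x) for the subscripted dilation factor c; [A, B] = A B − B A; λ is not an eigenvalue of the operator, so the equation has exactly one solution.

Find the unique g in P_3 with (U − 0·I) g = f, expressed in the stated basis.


g(x) = (9/2)x^3 + (339/16)x^2 - (3891/32)x - 327/4

write g with unknown coordinates in the stated basis and equate coefficients in (U − 0·I) g = f
solving from the highest basis element down gives g = (9/2)x^3 + (339/16)x^2 - (3891/32)x - 327/4
check: U g = -(9/2)x^3 - (3/4)x^2
so U g − 0·g = -(9/2)x^3 - (3/4)x^2 = f ✓


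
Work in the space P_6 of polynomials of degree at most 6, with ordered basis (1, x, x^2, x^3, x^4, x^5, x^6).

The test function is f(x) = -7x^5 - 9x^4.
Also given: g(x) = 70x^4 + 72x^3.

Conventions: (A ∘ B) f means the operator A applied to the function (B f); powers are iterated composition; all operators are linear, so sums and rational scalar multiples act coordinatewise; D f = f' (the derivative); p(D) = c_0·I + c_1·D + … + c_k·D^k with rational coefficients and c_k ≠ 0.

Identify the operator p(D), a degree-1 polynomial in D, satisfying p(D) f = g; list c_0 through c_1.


c_0 = 0, c_1 = -2

D^0 f = -7x^5 - 9x^4
D^1 f = -35x^4 - 36x^3
matching coefficients of g against c_0 f + c_1 Df + … from the top degree down determines the c_i
solution: c_0 = 0, c_1 = -2


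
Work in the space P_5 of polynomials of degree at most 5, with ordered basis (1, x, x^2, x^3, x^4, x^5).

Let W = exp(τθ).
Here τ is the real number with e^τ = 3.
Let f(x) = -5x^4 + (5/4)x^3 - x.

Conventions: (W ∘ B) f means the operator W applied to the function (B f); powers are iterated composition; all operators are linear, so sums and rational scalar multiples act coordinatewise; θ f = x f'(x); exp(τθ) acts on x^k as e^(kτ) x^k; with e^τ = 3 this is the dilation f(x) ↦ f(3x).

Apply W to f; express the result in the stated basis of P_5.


g(x) = -405x^4 + (135/4)x^3 - 3x

exp(τθ) x^k = e^(kτ) x^k; with e^τ = 3 this sends x^k to 3^k x^k
x ↦ 3 x
x^3 ↦ 27 x^3
x^4 ↦ 81 x^4
applying this coordinatewise to f: exp(τθ) f = -405x^4 + (135/4)x^3 - 3x


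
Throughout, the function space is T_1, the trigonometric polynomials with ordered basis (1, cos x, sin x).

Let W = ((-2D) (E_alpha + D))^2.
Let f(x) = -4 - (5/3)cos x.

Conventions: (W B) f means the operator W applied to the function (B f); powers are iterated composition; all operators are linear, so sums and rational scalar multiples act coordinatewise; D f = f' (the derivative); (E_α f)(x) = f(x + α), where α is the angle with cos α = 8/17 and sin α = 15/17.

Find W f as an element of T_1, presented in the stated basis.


E_alpha f = -4 - (40/51)cos x + (25/17)sin x
D f = (5/3)sin x
(E_alpha + D) f = -4 - (40/51)cos x + (160/51)sin x
D (E_alpha + D) f = (160/51)cos x + (40/51)sin x
(-2D) (E_alpha + D) f = -(320/51)cos x - (80/51)sin x
E_alpha ((-2D) (E_alpha + D)) f = -(3760/867)cos x + (4160/867)sin x
D ((-2D) (E_alpha + D)) f = -(80/51)cos x + (320/51)sin x
(E_alpha + D) ((-2D) (E_alpha + D)) f = -(5120/867)cos x + (3200/289)sin x
D (E_alpha + D) ((-2D) (E_alpha + D)) f = (3200/289)cos x + (5120/867)sin x
(-2D) (E_alpha + D) ((-2D) (E_alpha + D)) f = -(6400/289)cos x - (10240/867)sin x

g(x) = -(6400/289)cos x - (10240/867)sin x


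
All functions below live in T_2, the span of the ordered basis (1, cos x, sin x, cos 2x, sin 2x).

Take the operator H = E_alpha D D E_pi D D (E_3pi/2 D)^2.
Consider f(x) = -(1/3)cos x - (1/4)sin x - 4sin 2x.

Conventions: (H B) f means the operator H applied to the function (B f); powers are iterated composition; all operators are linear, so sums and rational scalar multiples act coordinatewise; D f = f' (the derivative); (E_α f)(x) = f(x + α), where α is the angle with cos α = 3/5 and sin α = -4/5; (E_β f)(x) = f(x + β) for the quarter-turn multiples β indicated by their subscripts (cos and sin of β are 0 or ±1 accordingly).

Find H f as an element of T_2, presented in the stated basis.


g(x) = (5/12)sin x - (6144/25)cos 2x - (1792/25)sin 2x

D f = -(1/4)cos x + (1/3)sin x - 8cos 2x
E_3pi/2 D f = -(1/3)cos x - (1/4)sin x + 8cos 2x
D (E_3pi/2 D) f = -(1/4)cos x + (1/3)sin x - 16sin 2x
E_3pi/2 D (E_3pi/2 D) f = -(1/3)cos x - (1/4)sin x + 16sin 2x
D (E_3pi/2 D)^2 f = -(1/4)cos x + (1/3)sin x + 32cos 2x
D D (E_3pi/2 D)^2 f = (1/3)cos x + (1/4)sin x - 64sin 2x
E_pi D D (E_3pi/2 D)^2 f = -(1/3)cos x - (1/4)sin x - 64sin 2x
D E_pi D D (E_3pi/2 D)^2 f = -(1/4)cos x + (1/3)sin x - 128cos 2x
D (D E_pi D D) (E_3pi/2 D)^2 f = (1/3)cos x + (1/4)sin x + 256sin 2x
E_alpha D (D E_pi D D) (E_3pi/2 D)^2 f = (5/12)sin x - (6144/25)cos 2x - (1792/25)sin 2x


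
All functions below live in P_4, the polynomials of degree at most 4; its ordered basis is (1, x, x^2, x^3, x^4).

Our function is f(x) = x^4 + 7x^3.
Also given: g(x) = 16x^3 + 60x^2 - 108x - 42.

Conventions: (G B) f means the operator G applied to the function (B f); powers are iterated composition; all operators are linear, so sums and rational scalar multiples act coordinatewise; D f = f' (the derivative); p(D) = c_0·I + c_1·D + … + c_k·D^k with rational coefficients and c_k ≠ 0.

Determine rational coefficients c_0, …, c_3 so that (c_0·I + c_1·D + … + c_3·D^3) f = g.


p(D) = 4·D − 2·D^2 − D^3, i.e. c_0 = 0, c_1 = 4, c_2 = -2, c_3 = -1

D^0 f = x^4 + 7x^3
D^1 f = 4x^3 + 21x^2
D^2 f = 12x^2 + 42x
D^3 f = 24x + 42
matching coefficients of g against c_0 f + c_1 Df + … from the top degree down determines the c_i
solution: c_0 = 0, c_1 = 4, c_2 = -2, c_3 = -1


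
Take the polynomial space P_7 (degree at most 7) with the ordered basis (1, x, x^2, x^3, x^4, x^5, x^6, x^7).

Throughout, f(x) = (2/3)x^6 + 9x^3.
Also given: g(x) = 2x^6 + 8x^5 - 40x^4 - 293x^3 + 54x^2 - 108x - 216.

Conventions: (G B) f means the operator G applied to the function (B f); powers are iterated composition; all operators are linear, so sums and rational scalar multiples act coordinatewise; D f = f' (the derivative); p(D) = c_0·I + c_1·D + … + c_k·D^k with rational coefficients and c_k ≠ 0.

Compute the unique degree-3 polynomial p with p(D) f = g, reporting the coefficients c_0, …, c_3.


p(D) = 3·I + 2·D − 2·D^2 − 4·D^3, i.e. c_0 = 3, c_1 = 2, c_2 = -2, c_3 = -4

D^0 f = (2/3)x^6 + 9x^3
D^1 f = 4x^5 + 27x^2
D^2 f = 20x^4 + 54x
D^3 f = 80x^3 + 54
matching coefficients of g against c_0 f + c_1 Df + … from the top degree down determines the c_i
solution: c_0 = 3, c_1 = 2, c_2 = -2, c_3 = -4


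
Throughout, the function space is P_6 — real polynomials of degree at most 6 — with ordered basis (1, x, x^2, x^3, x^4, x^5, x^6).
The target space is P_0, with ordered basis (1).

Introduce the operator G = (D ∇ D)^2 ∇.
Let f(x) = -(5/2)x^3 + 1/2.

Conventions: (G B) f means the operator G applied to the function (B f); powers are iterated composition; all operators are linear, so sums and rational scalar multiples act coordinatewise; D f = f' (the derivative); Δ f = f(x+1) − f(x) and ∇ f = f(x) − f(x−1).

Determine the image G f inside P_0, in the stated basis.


the image equals g(x) = 0

∇ f = -(15/2)x^2 + (15/2)x - 5/2
D ∇ f = -15x + 15/2
∇ D ∇ f = -15
D ∇ D ∇ f = 0
D (D ∇ D) ∇ f = 0
∇ D (D ∇ D) ∇ f = 0
D ∇ D (D ∇ D) ∇ f = 0


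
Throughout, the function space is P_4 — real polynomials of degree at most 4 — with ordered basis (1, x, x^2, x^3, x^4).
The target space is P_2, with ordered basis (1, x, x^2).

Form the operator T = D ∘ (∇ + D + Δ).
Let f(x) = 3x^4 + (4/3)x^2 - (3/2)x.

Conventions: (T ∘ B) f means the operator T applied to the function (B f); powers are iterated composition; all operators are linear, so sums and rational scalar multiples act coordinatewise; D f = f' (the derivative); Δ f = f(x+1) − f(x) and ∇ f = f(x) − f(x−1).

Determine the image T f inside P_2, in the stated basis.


∇ f = 12x^3 - 18x^2 + (44/3)x - 35/6
D f = 12x^3 + (8/3)x - 3/2
Δ f = 12x^3 + 18x^2 + (44/3)x + 17/6
(∇ + D + Δ) f = 36x^3 + 32x - 9/2
D (∇ + D + Δ) f = 108x^2 + 32

the image equals g(x) = 108x^2 + 32


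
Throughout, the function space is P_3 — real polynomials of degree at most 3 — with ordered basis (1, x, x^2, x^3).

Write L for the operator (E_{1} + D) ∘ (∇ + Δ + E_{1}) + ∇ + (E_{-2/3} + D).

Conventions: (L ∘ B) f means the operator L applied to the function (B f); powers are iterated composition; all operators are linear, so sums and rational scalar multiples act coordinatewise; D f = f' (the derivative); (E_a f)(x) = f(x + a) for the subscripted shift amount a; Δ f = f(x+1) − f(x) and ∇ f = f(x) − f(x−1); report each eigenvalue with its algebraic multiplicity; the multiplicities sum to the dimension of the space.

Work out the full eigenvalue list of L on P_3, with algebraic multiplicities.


λ = 2 (multiplicity 4)

image of 1: 2
image of x: 2x + 19/3
image of x^2: 2x^2 + (38/3)x + 121/9
image of x^3: 2x^3 + 19x^2 + (121/3)x + 532/27
the matrix is upper triangular; its diagonal is (2, 2, 2, 2)
for a triangular matrix the eigenvalues are the diagonal entries, with algebraic multiplicity their repetition count


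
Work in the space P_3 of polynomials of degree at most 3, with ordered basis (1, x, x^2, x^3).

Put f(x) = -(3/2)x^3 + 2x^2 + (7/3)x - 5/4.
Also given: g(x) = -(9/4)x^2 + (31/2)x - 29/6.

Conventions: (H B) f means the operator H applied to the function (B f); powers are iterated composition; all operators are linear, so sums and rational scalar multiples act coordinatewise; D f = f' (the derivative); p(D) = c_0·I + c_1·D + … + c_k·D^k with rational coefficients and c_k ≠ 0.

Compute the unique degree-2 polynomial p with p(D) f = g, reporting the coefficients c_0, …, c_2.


p(D) = (1/2)·D − (3/2)·D^2, i.e. c_0 = 0, c_1 = 1/2, c_2 = -3/2

D^0 f = -(3/2)x^3 + 2x^2 + (7/3)x - 5/4
D^1 f = -(9/2)x^2 + 4x + 7/3
D^2 f = -9x + 4
matching coefficients of g against c_0 f + c_1 Df + … from the top degree down determines the c_i
solution: c_0 = 0, c_1 = 1/2, c_2 = -3/2


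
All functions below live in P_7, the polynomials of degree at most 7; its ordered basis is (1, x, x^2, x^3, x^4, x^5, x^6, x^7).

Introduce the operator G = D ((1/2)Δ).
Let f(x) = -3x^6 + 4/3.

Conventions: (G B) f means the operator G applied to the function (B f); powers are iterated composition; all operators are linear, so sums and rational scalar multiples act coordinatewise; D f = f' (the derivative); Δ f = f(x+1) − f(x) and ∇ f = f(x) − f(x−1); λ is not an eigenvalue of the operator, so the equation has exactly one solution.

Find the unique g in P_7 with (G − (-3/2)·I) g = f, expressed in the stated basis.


the result is g(x) = -2x^6 + 20x^4 + 40x^3 - 40x^2 - 140x - 316/9

write g with unknown coordinates in the stated basis and equate coefficients in (G − (-3/2)·I) g = f
solving from the highest basis element down gives g = -2x^6 + 20x^4 + 40x^3 - 40x^2 - 140x - 316/9
check: G g = -30x^4 - 60x^3 + 60x^2 + 210x + 54
so G g − (-3/2)·g = -3x^6 + 4/3 = f ✓


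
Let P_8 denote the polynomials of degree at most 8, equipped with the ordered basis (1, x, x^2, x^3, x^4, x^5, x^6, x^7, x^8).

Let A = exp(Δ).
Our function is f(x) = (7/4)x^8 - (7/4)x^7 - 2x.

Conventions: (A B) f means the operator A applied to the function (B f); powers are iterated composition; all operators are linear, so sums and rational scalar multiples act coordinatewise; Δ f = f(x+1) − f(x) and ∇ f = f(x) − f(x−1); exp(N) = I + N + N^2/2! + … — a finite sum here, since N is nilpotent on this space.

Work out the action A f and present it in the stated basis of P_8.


the result is g(x) = (7/4)x^8 + (49/4)x^7 + (343/4)x^6 + (833/2)x^5 + (6125/4)x^4 + (16709/4)x^3 + 8036x^2 + (39157/4)x + 22833/4

order-1 term: 14x^7 + (147/4)x^6 + (245/4)x^5 + (245/4)x^4 + (147/4)x^3 + (49/4)x^2 + (7/4)x - 2
order-2 term: 49x^6 + (1029/4)x^5 + (2695/4)x^4 + (4165/4)x^3 + (3871/4)x^2 + (2009/4)x + 112
order-3 term: 98x^5 + (2695/4)x^4 + (4165/2)x^3 + (13965/4)x^2 + (6223/2)x + 4655/4
order-4 term: (245/2)x^4 + (3675/4)x^3 + (5635/2)x^2 + (16415/4)x + 9457/4
order-5 term: 98x^3 + (2793/4)x^2 + (7105/4)x + 3185/2
order-6 term: 49x^2 + (1127/4)x + 1715/4
order-7 term: 14x + 189/4
order-8 term: 7/4
the series for exp(Δ) f terminates at order 8
exp(Δ) f = (7/4)x^8 + (49/4)x^7 + (343/4)x^6 + (833/2)x^5 + (6125/4)x^4 + (16709/4)x^3 + 8036x^2 + (39157/4)x + 22833/4


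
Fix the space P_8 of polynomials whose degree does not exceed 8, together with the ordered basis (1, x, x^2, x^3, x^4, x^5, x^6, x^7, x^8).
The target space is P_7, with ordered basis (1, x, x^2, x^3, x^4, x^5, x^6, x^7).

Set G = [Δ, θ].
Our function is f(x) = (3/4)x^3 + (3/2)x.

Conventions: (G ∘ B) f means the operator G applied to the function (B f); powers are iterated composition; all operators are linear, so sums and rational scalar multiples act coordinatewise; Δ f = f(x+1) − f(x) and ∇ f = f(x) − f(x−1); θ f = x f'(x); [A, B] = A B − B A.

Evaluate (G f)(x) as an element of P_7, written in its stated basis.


g(x) = (9/4)x^2 + (9/2)x + 15/4

θ f = (9/4)x^3 + (3/2)x
Δ θ f = (27/4)x^2 + (27/4)x + 15/4
Δ f = (9/4)x^2 + (9/4)x + 9/4
θ Δ f = (9/2)x^2 + (9/4)x
[Δ, θ] f = (9/4)x^2 + (9/2)x + 15/4


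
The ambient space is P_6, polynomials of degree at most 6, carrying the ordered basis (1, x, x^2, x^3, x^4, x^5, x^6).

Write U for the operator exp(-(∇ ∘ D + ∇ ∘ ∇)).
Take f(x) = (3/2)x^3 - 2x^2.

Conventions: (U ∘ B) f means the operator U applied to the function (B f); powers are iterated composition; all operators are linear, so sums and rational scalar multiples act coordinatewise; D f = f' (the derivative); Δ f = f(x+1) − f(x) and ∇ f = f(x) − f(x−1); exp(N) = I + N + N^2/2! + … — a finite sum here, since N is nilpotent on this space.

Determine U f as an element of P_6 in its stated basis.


the result is g(x) = (3/2)x^3 - 2x^2 - 18x + 43/2

order-1 term: -18x + 43/2
the series for exp(-(∇ ∘ D + ∇ ∘ ∇)) f terminates at order 1
exp(-(∇ ∘ D + ∇ ∘ ∇)) f = (3/2)x^3 - 2x^2 - 18x + 43/2


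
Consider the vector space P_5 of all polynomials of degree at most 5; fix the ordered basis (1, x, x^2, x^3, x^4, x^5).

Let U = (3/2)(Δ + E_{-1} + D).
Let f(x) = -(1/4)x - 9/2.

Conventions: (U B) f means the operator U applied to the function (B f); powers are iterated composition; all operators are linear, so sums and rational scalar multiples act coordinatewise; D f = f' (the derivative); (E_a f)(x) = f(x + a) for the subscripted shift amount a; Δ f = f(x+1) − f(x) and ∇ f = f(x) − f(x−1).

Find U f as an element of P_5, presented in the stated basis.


the result is g(x) = -(3/8)x - 57/8

Δ f = -1/4
E_{-1} f = -(1/4)x - 17/4
D f = -1/4
(Δ + E_{-1} + D) f = -(1/4)x - 19/4
((3/2)(Δ + E_{-1} + D)) f = -(3/8)x - 57/8


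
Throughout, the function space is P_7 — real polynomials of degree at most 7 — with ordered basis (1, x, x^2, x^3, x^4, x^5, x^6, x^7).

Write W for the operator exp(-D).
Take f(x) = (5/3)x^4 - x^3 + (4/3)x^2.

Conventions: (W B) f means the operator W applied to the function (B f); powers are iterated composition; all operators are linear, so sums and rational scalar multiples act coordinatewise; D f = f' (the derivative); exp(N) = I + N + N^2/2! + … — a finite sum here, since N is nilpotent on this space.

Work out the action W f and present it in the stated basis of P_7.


the image equals g(x) = (5/3)x^4 - (23/3)x^3 + (43/3)x^2 - (37/3)x + 4

order-1 term: -(20/3)x^3 + 3x^2 - (8/3)x
order-2 term: 10x^2 - 3x + 4/3
order-3 term: -(20/3)x + 1
order-4 term: 5/3
the series for exp(-D) f terminates at order 4
exp(-D) f = (5/3)x^4 - (23/3)x^3 + (43/3)x^2 - (37/3)x + 4


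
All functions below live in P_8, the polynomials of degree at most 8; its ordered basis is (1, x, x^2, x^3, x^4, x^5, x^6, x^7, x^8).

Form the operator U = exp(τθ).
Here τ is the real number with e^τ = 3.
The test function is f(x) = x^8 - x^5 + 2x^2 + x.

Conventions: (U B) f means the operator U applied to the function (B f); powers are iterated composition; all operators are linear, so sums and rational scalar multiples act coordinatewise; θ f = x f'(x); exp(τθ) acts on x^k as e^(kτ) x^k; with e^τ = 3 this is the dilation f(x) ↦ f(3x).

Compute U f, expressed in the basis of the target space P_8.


the result is g(x) = 6561x^8 - 243x^5 + 18x^2 + 3x

exp(τθ) x^k = e^(kτ) x^k; with e^τ = 3 this sends x^k to 3^k x^k
x ↦ 3 x
x^2 ↦ 9 x^2
x^5 ↦ 243 x^5
x^8 ↦ 6561 x^8
applying this coordinatewise to f: exp(τθ) f = 6561x^8 - 243x^5 + 18x^2 + 3x


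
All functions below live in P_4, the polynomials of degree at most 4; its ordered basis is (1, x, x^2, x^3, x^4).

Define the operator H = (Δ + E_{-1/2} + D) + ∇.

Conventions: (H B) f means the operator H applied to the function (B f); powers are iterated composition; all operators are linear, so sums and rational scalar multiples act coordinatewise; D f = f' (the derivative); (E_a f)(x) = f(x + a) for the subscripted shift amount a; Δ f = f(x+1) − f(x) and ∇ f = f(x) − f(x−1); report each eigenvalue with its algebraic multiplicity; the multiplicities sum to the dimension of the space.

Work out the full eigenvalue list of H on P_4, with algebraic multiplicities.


image of 1: 1
image of x: x + 5/2
image of x^2: x^2 + 5x + 1/4
image of x^3: x^3 + (15/2)x^2 + (3/4)x + 15/8
image of x^4: x^4 + 10x^3 + (3/2)x^2 + (15/2)x + 1/16
the matrix is upper triangular; its diagonal is (1, 1, 1, 1, 1)
for a triangular matrix the eigenvalues are the diagonal entries, with algebraic multiplicity their repetition count

λ = 1 (multiplicity 5)


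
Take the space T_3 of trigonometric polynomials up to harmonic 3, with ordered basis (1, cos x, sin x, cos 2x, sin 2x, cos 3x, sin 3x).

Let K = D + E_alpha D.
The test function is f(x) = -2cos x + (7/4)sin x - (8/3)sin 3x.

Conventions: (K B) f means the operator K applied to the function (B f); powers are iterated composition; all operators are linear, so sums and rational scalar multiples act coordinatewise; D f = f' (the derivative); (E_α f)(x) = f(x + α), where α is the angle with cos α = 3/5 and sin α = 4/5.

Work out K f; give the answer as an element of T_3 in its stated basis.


the image equals g(x) = (22/5)cos x + (9/5)sin x - (64/125)cos 3x + (352/125)sin 3x

D f = (7/4)cos x + 2sin x - 8cos 3x
D f = (7/4)cos x + 2sin x - 8cos 3x
E_alpha D f = (53/20)cos x - (1/5)sin x + (936/125)cos 3x + (352/125)sin 3x
(D + E_alpha D) f = (22/5)cos x + (9/5)sin x - (64/125)cos 3x + (352/125)sin 3x


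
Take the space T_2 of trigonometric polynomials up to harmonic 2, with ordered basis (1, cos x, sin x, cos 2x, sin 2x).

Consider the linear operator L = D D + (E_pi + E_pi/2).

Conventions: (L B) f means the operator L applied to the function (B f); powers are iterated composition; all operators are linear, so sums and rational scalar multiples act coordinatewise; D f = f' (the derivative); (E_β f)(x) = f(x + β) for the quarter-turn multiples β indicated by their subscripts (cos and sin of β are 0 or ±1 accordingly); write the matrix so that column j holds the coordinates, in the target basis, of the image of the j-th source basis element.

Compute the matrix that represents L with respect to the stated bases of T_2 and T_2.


the matrix is [[2, 0, 0, 0, 0]; [0, -2, 1, 0, 0]; [0, -1, -2, 0, 0]; [0, 0, 0, -4, 0]; [0, 0, 0, 0, -4]] (rows listed top to bottom)

image of 1: 2
image of cos x: -2cos x - sin x
image of sin x: cos x - 2sin x
image of cos 2x: -4cos 2x
image of sin 2x: -4sin 2x
each image's coordinates form column j of the matrix


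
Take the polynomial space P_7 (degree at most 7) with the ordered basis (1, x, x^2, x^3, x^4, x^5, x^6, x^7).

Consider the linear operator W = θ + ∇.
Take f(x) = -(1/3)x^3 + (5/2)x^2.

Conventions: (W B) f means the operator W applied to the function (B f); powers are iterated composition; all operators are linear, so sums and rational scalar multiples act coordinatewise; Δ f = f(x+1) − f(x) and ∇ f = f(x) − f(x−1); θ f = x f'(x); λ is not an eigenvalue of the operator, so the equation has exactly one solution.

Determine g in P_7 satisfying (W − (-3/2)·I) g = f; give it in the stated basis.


write g with unknown coordinates in the stated basis and equate coefficients in (W − (-3/2)·I) g = f
solving from the highest basis element down gives g = -(2/27)x^3 + (7/9)x^2 - (32/45)x + 422/405
check: W g = -(2/9)x^3 + (4/3)x^2 + (16/15)x - 211/135
so W g − (-3/2)·g = -(1/3)x^3 + (5/2)x^2 = f ✓

the result is g(x) = -(2/27)x^3 + (7/9)x^2 - (32/45)x + 422/405


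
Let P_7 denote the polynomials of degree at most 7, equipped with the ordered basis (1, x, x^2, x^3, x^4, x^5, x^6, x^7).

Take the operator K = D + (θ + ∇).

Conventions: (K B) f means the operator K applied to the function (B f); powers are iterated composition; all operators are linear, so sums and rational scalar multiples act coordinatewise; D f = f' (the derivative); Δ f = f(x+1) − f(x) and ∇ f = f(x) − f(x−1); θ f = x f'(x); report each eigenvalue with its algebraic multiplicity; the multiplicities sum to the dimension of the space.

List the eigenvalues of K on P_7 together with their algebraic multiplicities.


λ = 0 (multiplicity 1), λ = 1 (multiplicity 1), λ = 2 (multiplicity 1), λ = 3 (multiplicity 1), λ = 4 (multiplicity 1), λ = 5 (multiplicity 1), λ = 6 (multiplicity 1), λ = 7 (multiplicity 1)

image of 1: 0
image of x: x + 2
image of x^2: 2x^2 + 4x - 1
image of x^3: 3x^3 + 6x^2 - 3x + 1
image of x^4: 4x^4 + 8x^3 - 6x^2 + 4x - 1
image of x^5: 5x^5 + 10x^4 - 10x^3 + 10x^2 - 5x + 1
image of x^6: 6x^6 + 12x^5 - 15x^4 + 20x^3 - 15x^2 + 6x - 1
image of x^7: 7x^7 + 14x^6 - 21x^5 + 35x^4 - 35x^3 + 21x^2 - 7x + 1
the matrix is upper triangular; its diagonal is (0, 1, 2, 3, 4, 5, 6, 7)
for a triangular matrix the eigenvalues are the diagonal entries, with algebraic multiplicity their repetition count
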